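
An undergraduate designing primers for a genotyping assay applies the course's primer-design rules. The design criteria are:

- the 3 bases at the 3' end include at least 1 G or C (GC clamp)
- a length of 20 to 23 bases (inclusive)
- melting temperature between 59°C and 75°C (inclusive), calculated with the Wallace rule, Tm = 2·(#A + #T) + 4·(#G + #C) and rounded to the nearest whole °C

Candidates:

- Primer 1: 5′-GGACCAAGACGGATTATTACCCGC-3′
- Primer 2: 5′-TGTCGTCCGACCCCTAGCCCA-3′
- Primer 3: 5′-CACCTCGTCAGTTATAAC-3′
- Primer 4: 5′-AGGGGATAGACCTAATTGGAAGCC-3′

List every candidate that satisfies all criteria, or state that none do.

Primer 1 (24 nt, A=7 T=4 G=6 C=7): 3' end CGC has 3 G/C ✓; length 24, outside 20–23 ✗; Tm = 2·11 + 4·13 = 74°C ✓ — fails.
Primer 2 (21 nt, A=3 T=4 G=4 C=10): 3' end CCA has 2 G/C ✓; length 21 ✓; Tm = 2·7 + 4·14 = 70°C ✓ — passes.
Primer 3 (18 nt, A=5 T=5 G=2 C=6): 3' end AAC has 1 G/C ✓; length 18, outside 20–23 ✗; Tm = 2·10 + 4·8 = 52°C, outside 59–75°C ✗ — fails.
Primer 4 (24 nt, A=8 T=4 G=8 C=4): 3' end GCC has 3 G/C ✓; length 24, outside 20–23 ✗; Tm = 2·12 + 4·12 = 72°C ✓ — fails.

Primer 2 only.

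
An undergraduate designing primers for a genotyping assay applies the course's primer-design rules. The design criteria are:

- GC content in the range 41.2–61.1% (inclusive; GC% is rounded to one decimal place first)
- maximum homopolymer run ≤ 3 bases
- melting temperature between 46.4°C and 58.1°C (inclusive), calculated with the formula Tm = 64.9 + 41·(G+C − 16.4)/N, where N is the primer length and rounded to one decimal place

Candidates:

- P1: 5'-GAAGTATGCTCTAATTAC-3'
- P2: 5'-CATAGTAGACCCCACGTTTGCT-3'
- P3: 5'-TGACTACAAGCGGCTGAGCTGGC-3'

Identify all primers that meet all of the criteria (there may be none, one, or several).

None of the candidates satisfy all criteria.

P1 (18 nt, A=6 T=6 G=3 C=3): GC 6/18 = 33.3%, outside 41.2–61.1% ✗; longest run = 2 ✓; Tm = 64.9 + 41·(6 − 16.4)/18 = 41.2°C, outside 46.4–58.1°C ✗ — fails.
P2 (22 nt, A=5 T=6 G=4 C=7): GC 11/22 = 50.0% ✓; longest run = 4, exceeds 3 ✗; Tm = 64.9 + 41·(11 − 16.4)/22 = 54.8°C ✓ — fails.
P3 (23 nt, A=5 T=4 G=8 C=6): GC 14/23 = 60.9% ✓; longest run = 2 ✓; Tm = 64.9 + 41·(14 − 16.4)/23 = 60.6°C, outside 46.4–58.1°C ✗ — fails.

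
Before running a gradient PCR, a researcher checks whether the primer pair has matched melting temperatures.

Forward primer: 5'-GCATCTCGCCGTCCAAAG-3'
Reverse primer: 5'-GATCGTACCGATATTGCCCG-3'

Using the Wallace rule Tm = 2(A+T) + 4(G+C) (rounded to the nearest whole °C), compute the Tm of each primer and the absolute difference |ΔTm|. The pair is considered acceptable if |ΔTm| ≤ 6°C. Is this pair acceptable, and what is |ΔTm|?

|ΔTm| = 4°C; the pair is acceptable.

Forward: A=4 T=3 G=4 C=7 → Tm = 2·7 + 4·11 = 58°C.
Reverse: A=4 T=5 G=5 C=6 → Tm = 2·9 + 4·11 = 62°C.
|ΔTm| = |58 − 62| = 4°C, ≤ 6°C.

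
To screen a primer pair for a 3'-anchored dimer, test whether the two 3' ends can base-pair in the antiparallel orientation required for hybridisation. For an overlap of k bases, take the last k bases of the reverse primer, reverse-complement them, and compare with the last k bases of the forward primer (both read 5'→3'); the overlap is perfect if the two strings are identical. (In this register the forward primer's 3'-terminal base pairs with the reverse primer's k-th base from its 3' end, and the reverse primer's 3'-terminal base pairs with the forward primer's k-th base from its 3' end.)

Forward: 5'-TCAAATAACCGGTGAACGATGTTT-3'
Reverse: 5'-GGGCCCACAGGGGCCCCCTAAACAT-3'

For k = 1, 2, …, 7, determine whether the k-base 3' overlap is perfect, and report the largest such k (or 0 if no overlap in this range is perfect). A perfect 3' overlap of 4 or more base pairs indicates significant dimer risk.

Last 7 bases (5'→3') — forward …GATGTTT, reverse …TAAACAT.
Reverse complement of the reverse primer's last 7 bases: ATGTTTA; its first k bases are the reverse complement of the reverse primer's last k bases, so a perfect k-base overlap needs the forward primer's last k bases to equal them.
Comparing (forward last k vs required): k=1: T vs A ✗; k=2: TT vs AT ✗; k=3: TTT vs ATG ✗; k=4: GTTT vs ATGT ✗; k=5: TGTTT vs ATGTT ✗; k=6: ATGTTT vs ATGTTT ✓; k=7: GATGTTT vs ATGTTTA ✗.
Only k = 6 is perfect, so the longest perfect 3' overlap is 6.

Longest perfect overlap: 6 complementary base pairs; significant dimer risk (threshold 4).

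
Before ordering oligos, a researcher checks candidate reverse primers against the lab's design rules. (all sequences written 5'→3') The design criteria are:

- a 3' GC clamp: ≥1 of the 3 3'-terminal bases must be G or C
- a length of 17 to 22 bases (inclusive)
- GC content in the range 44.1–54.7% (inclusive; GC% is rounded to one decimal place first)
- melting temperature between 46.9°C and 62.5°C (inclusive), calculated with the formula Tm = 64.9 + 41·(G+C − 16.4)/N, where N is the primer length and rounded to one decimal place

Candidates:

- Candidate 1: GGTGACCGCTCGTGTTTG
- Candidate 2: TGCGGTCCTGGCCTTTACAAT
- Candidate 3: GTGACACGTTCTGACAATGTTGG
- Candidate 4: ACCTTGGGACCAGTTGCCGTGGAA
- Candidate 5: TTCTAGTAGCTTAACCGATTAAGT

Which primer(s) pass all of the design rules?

None of the candidates satisfy all criteria.

Candidate 1 (18 nt, A=1 T=6 G=7 C=4): 3' end TTG has 1 G/C ✓; length 18 ✓; GC 11/18 = 61.1%, outside 44.1–54.7% ✗; Tm = 64.9 + 41·(11 − 16.4)/18 = 52.6°C ✓ — fails.
Candidate 2 (21 nt, A=3 T=7 G=5 C=6): 3' end AAT has 0 G/C, need ≥1 ✗; length 21 ✓; GC 11/21 = 52.4% ✓; Tm = 64.9 + 41·(11 − 16.4)/21 = 54.4°C ✓ — fails.
Candidate 3 (23 nt, A=5 T=7 G=7 C=4): 3' end TGG has 2 G/C ✓; length 23, outside 17–22 ✗; GC 11/23 = 47.8% ✓; Tm = 64.9 + 41·(11 − 16.4)/23 = 55.3°C ✓ — fails.
Candidate 4 (24 nt, A=5 T=5 G=8 C=6): 3' end GAA has 1 G/C ✓; length 24, outside 17–22 ✗; GC 14/24 = 58.3%, outside 44.1–54.7% ✗; Tm = 64.9 + 41·(14 − 16.4)/24 = 60.8°C ✓ — fails.
Candidate 5 (24 nt, A=7 T=9 G=4 C=4): 3' end AGT has 1 G/C ✓; length 24, outside 17–22 ✗; GC 8/24 = 33.3%, outside 44.1–54.7% ✗; Tm = 64.9 + 41·(8 − 16.4)/24 = 50.6°C ✓ — fails.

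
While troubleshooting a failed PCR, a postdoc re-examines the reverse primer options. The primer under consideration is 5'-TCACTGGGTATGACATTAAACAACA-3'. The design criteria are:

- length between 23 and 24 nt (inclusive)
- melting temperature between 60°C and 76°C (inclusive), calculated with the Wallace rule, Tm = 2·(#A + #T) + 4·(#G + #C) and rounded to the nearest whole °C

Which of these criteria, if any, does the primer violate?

Base counts: A=10, T=6, G=4, C=5 (length 25).
length: length 25, outside 23–24 ✗
Tm: Tm = 2·16 + 4·9 = 68°C ✓

Fails: length.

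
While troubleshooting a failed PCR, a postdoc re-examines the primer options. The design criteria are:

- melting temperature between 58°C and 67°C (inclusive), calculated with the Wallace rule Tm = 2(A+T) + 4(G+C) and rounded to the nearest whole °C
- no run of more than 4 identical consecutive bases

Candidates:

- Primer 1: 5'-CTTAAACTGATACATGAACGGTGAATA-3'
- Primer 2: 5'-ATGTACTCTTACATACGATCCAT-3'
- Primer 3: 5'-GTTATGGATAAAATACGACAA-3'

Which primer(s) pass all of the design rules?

Primer 2 only.

Primer 1 (27 nt, A=11 T=7 G=5 C=4): Tm = 2·18 + 4·9 = 72°C, outside 58–67°C ✗; longest run = 3 ✓ — fails.
Primer 2 (23 nt, A=7 T=8 G=2 C=6): Tm = 2·15 + 4·8 = 62°C ✓; longest run = 2 ✓ — passes.
Primer 3 (21 nt, A=10 T=5 G=4 C=2): Tm = 2·15 + 4·6 = 54°C, outside 58–67°C ✗; longest run = 4 ✓ — fails.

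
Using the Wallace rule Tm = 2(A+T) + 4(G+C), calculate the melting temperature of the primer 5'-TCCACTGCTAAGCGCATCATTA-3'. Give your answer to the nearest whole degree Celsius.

64°C

Base counts: A=6, T=6, G=3, C=7 (length 22).
Tm = 2·(6+6) + 4·(3+7) = 2·12 + 4·10 = 24 + 40 = 64°C.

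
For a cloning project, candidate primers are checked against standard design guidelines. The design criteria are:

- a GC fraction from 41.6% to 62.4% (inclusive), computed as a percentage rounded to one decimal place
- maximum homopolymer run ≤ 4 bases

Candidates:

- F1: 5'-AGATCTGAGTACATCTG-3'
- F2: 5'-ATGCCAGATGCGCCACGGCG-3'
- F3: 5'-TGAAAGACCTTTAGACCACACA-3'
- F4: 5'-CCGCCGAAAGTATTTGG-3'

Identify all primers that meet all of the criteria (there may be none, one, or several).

F4 only.

F1 (17 nt, A=5 T=5 G=4 C=3): GC 7/17 = 41.2%, outside 41.6–62.4% ✗; longest run = 1 ✓ — fails.
F2 (20 nt, A=4 T=2 G=7 C=7): GC 14/20 = 70.0%, outside 41.6–62.4% ✗; longest run = 2 ✓ — fails.
F3 (22 nt, A=9 T=4 G=3 C=6): GC 9/22 = 40.9%, outside 41.6–62.4% ✗; longest run = 3 ✓ — fails.
F4 (17 nt, A=4 T=4 G=5 C=4): GC 9/17 = 52.9% ✓; longest run = 3 ✓ — passes.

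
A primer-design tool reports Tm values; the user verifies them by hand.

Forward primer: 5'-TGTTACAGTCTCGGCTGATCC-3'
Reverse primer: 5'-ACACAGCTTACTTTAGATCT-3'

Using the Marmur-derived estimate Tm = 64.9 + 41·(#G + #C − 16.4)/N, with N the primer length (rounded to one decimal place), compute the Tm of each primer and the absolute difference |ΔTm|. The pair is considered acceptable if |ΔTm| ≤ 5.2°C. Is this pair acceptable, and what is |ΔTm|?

|ΔTm| = 8.8°C; the pair is not acceptable.

Forward: G+C = 11, N = 21 → Tm = 64.9 + 41·(11 − 16.4)/21 = 54.4°C.
Reverse: G+C = 7, N = 20 → Tm = 64.9 + 41·(7 − 16.4)/20 = 45.6°C.
|ΔTm| = |54.4 − 45.6| = 8.8°C, > 5.2°C.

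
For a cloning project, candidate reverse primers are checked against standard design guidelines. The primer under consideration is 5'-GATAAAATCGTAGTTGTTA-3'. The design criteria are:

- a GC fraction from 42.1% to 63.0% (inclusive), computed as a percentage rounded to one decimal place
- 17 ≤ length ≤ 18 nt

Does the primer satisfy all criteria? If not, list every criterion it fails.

Fails: GC content, length.

Base counts: A=7, T=7, G=4, C=1 (length 19).
GC content: GC 5/19 = 26.3%, outside 42.1–63.0% ✗
length: length 19, outside 17–18 ✗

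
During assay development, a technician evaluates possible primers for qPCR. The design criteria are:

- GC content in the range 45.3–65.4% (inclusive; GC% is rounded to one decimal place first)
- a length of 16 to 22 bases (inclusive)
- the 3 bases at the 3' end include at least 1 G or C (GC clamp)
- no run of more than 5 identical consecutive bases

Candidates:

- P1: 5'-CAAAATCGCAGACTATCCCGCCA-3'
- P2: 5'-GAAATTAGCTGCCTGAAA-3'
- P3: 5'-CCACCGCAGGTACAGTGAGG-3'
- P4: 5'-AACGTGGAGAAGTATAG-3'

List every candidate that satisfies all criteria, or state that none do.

P1 (23 nt, A=8 T=3 G=3 C=9): GC 12/23 = 52.2% ✓; length 23, outside 16–22 ✗; 3' end CCA has 2 G/C ✓; longest run = 4 ✓ — fails.
P2 (18 nt, A=7 T=4 G=4 C=3): GC 7/18 = 38.9%, outside 45.3–65.4% ✗; length 18 ✓; 3' end AAA has 0 G/C, need ≥1 ✗; longest run = 3 ✓ — fails.
P3 (20 nt, A=5 T=2 G=7 C=6): GC 13/20 = 65.0% ✓; length 20 ✓; 3' end AGG has 2 G/C ✓; longest run = 2 ✓ — passes.
P4 (17 nt, A=7 T=3 G=6 C=1): GC 7/17 = 41.2%, outside 45.3–65.4% ✗; length 17 ✓; 3' end TAG has 1 G/C ✓; longest run = 2 ✓ — fails.

P3 only.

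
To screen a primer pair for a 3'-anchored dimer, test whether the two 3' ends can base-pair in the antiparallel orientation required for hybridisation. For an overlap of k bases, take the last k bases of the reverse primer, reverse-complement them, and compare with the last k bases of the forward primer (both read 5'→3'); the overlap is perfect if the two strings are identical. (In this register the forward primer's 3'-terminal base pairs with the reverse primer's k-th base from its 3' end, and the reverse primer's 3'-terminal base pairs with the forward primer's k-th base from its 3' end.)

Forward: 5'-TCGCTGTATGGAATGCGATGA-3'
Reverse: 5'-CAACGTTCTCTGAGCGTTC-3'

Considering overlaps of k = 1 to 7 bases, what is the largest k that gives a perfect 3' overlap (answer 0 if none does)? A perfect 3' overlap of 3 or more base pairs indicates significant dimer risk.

Longest perfect overlap: 2 complementary base pairs; below the dimer-risk threshold (threshold 3).

Last 7 bases (5'→3') — forward …GCGATGA, reverse …AGCGTTC.
Reverse complement of the reverse primer's last 7 bases: GAACGCT; its first k bases are the reverse complement of the reverse primer's last k bases, so a perfect k-base overlap needs the forward primer's last k bases to equal them.
Comparing (forward last k vs required): k=1: A vs G ✗; k=2: GA vs GA ✓; k=3: TGA vs GAA ✗; k=4: ATGA vs GAAC ✗; k=5: GATGA vs GAACG ✗; k=6: CGATGA vs GAACGC ✗; k=7: GCGATGA vs GAACGCT ✗.
Only k = 2 is perfect, so the longest perfect 3' overlap is 2.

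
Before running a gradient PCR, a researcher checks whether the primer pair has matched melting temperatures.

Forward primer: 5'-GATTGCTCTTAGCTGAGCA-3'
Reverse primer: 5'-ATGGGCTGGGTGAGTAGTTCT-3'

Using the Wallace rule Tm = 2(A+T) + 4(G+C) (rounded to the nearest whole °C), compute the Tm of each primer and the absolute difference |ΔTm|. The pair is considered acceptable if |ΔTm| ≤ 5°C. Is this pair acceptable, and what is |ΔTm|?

Forward: A=4 T=6 G=5 C=4 → Tm = 2·10 + 4·9 = 56°C.
Reverse: A=3 T=7 G=9 C=2 → Tm = 2·10 + 4·11 = 64°C.
|ΔTm| = |56 − 64| = 8°C, > 5°C.

|ΔTm| = 8°C; the pair is not acceptable.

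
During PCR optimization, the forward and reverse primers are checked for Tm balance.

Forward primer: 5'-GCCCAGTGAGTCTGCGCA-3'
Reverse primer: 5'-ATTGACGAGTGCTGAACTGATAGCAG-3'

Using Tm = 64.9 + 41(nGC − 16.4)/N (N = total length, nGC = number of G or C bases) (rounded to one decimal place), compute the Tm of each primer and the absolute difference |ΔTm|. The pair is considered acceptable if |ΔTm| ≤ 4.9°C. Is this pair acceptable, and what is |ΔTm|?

Forward: G+C = 12, N = 18 → Tm = 64.9 + 41·(12 − 16.4)/18 = 54.9°C.
Reverse: G+C = 12, N = 26 → Tm = 64.9 + 41·(12 − 16.4)/26 = 58.0°C.
|ΔTm| = |54.9 − 58.0| = 3.1°C, ≤ 4.9°C.

|ΔTm| = 3.1°C; the pair is acceptable.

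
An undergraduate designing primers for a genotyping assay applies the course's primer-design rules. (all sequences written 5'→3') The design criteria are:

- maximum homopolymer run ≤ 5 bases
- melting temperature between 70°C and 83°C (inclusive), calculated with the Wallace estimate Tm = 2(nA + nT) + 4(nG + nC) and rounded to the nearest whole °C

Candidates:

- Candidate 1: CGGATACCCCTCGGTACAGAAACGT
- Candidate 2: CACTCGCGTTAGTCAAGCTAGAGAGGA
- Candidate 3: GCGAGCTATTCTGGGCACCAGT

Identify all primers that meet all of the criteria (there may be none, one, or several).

Candidate 1 (25 nt, A=7 T=4 G=6 C=8): longest run = 4 ✓; Tm = 2·11 + 4·14 = 78°C ✓ — passes.
Candidate 2 (27 nt, A=8 T=5 G=8 C=6): longest run = 2 ✓; Tm = 2·13 + 4·14 = 82°C ✓ — passes.
Candidate 3 (22 nt, A=4 T=5 G=7 C=6): longest run = 3 ✓; Tm = 2·9 + 4·13 = 70°C ✓ — passes.

Candidate 1, Candidate 2 and Candidate 3.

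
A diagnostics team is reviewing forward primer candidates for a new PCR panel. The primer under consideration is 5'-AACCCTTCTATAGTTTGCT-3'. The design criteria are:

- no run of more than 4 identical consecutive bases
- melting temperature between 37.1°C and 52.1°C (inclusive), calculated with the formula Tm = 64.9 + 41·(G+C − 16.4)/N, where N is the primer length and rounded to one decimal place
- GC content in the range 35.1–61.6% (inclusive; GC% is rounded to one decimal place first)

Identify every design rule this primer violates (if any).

Base counts: A=4, T=8, G=2, C=5 (length 19).
homopolymer run: longest run = 3 ✓
Tm: Tm = 64.9 + 41·(7 − 16.4)/19 = 44.6°C ✓
GC content: GC 7/19 = 36.8% ✓

Meets all criteria.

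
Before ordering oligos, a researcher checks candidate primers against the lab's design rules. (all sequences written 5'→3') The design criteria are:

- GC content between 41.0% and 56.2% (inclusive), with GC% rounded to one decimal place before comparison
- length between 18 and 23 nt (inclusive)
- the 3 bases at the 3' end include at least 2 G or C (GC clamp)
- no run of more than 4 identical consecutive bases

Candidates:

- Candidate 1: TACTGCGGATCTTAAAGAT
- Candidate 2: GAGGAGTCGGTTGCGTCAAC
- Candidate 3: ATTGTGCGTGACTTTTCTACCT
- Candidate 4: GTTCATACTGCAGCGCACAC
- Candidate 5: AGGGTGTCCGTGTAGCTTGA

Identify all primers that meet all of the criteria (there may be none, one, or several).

Candidate 4 only.

Candidate 1 (19 nt, A=6 T=6 G=4 C=3): GC 7/19 = 36.8%, outside 41.0–56.2% ✗; length 19 ✓; 3' end GAT has 1 G/C, need ≥2 ✗; longest run = 3 ✓ — fails.
Candidate 2 (20 nt, A=4 T=4 G=8 C=4): GC 12/20 = 60.0%, outside 41.0–56.2% ✗; length 20 ✓; 3' end AAC has 1 G/C, need ≥2 ✗; longest run = 2 ✓ — fails.
Candidate 3 (22 nt, A=3 T=10 G=4 C=5): GC 9/22 = 40.9%, outside 41.0–56.2% ✗; length 22 ✓; 3' end CCT has 2 G/C ✓; longest run = 4 ✓ — fails.
Candidate 4 (20 nt, A=5 T=4 G=4 C=7): GC 11/20 = 55.0% ✓; length 20 ✓; 3' end CAC has 2 G/C ✓; longest run = 2 ✓ — passes.
Candidate 5 (20 nt, A=3 T=6 G=8 C=3): GC 11/20 = 55.0% ✓; length 20 ✓; 3' end TGA has 1 G/C, need ≥2 ✗; longest run = 3 ✓ — fails.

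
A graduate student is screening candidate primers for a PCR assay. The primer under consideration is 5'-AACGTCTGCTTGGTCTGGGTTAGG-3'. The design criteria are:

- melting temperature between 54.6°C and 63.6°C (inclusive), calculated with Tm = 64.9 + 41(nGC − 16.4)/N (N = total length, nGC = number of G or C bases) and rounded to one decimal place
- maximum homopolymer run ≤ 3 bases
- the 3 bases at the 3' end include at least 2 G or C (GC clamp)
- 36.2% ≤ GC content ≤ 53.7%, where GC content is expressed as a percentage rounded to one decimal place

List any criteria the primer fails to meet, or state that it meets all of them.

Fails: GC content.

Base counts: A=3, T=8, G=9, C=4 (length 24).
Tm: Tm = 64.9 + 41·(13 − 16.4)/24 = 59.1°C ✓
homopolymer run: longest run = 3 ✓
GC clamp: 3' end AGG has 2 G/C ✓
GC content: GC 13/24 = 54.2%, outside 36.2–53.7% ✗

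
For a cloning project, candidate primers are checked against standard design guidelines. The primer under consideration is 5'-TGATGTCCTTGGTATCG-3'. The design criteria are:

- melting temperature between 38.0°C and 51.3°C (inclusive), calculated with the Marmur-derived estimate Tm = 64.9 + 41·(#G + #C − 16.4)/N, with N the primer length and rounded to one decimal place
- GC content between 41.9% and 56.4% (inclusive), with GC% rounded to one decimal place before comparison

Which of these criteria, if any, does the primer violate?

Base counts: A=2, T=7, G=5, C=3 (length 17).
Tm: Tm = 64.9 + 41·(8 − 16.4)/17 = 44.6°C ✓
GC content: GC 8/17 = 47.1% ✓

Meets all criteria.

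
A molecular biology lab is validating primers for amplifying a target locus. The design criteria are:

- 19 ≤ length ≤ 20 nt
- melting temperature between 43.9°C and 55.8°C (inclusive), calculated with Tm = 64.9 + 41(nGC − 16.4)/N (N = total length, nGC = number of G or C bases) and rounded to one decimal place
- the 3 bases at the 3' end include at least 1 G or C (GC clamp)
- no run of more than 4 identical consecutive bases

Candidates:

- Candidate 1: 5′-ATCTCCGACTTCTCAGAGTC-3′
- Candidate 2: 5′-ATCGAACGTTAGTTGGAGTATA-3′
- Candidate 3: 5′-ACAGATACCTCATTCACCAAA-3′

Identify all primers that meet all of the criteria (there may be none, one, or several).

Candidate 1 (20 nt, A=4 T=6 G=3 C=7): length 20 ✓; Tm = 64.9 + 41·(10 − 16.4)/20 = 51.8°C ✓; 3' end GTC has 2 G/C ✓; longest run = 2 ✓ — passes.
Candidate 2 (22 nt, A=7 T=7 G=6 C=2): length 22, outside 19–20 ✗; Tm = 64.9 + 41·(8 − 16.4)/22 = 49.2°C ✓; 3' end ATA has 0 G/C, need ≥1 ✗; longest run = 2 ✓ — fails.
Candidate 3 (21 nt, A=9 T=4 G=1 C=7): length 21, outside 19–20 ✗; Tm = 64.9 + 41·(8 − 16.4)/21 = 48.5°C ✓; 3' end AAA has 0 G/C, need ≥1 ✗; longest run = 3 ✓ — fails.

Candidate 1 only.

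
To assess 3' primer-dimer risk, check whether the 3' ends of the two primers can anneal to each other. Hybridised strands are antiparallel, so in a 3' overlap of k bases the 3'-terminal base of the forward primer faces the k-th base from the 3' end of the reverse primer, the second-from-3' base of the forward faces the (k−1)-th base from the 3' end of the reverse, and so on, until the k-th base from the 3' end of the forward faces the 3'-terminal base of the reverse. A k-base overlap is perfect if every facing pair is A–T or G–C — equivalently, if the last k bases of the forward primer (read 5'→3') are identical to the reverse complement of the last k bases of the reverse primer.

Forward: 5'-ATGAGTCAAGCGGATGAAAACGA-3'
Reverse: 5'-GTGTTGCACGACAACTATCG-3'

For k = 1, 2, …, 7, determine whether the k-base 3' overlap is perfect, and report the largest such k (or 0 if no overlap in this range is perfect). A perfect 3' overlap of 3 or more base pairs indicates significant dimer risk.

Last 7 bases (5'→3') — forward …AAAACGA, reverse …ACTATCG.
Reverse complement of the reverse primer's last 7 bases: CGATAGT; its first k bases are the reverse complement of the reverse primer's last k bases, so a perfect k-base overlap needs the forward primer's last k bases to equal them.
Comparing (forward last k vs required): k=1: A vs C ✗; k=2: GA vs CG ✗; k=3: CGA vs CGA ✓; k=4: ACGA vs CGAT ✗; k=5: AACGA vs CGATA ✗; k=6: AAACGA vs CGATAG ✗; k=7: AAAACGA vs CGATAGT ✗.
Only k = 3 is perfect, so the longest perfect 3' overlap is 3.

Longest perfect overlap: 3 complementary base pairs; significant dimer risk (threshold 3).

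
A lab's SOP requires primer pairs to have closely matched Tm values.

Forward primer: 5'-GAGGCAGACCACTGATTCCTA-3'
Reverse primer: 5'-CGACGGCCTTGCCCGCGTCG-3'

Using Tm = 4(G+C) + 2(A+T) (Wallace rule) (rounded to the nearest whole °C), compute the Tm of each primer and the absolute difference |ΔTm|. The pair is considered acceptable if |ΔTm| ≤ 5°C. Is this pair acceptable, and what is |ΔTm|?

|ΔTm| = 8°C; the pair is not acceptable.

Forward: A=6 T=4 G=5 C=6 → Tm = 2·10 + 4·11 = 64°C.
Reverse: A=1 T=3 G=7 C=9 → Tm = 2·4 + 4·16 = 72°C.
|ΔTm| = |64 − 72| = 8°C, > 5°C.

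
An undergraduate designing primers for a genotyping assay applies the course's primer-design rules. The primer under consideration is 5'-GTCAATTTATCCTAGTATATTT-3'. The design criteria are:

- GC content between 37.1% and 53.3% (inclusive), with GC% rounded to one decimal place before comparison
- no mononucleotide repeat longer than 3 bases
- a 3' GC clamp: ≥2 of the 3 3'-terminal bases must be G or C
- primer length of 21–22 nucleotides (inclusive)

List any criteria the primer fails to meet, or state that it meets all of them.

Fails: GC content, GC clamp.

Base counts: A=6, T=11, G=2, C=3 (length 22).
GC content: GC 5/22 = 22.7%, outside 37.1–53.3% ✗
homopolymer run: longest run = 3 ✓
GC clamp: 3' end TTT has 0 G/C, need ≥2 ✗
length: length 22 ✓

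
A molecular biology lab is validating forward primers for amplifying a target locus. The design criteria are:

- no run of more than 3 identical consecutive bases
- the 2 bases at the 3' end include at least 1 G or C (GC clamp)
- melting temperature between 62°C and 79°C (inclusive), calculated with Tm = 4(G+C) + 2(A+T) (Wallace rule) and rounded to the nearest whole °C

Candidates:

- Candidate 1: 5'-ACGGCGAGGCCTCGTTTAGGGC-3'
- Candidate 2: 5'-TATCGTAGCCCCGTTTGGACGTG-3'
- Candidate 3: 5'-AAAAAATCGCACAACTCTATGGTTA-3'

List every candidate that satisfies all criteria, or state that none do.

Candidate 1 only.

Candidate 1 (22 nt, A=3 T=4 G=9 C=6): longest run = 3 ✓; 3' end GC has 2 G/C ✓; Tm = 2·7 + 4·15 = 74°C ✓ — passes.
Candidate 2 (23 nt, A=3 T=7 G=7 C=6): longest run = 4, exceeds 3 ✗; 3' end TG has 1 G/C ✓; Tm = 2·10 + 4·13 = 72°C ✓ — fails.
Candidate 3 (25 nt, A=11 T=6 G=3 C=5): longest run = 6, exceeds 3 ✗; 3' end TA has 0 G/C, need ≥1 ✗; Tm = 2·17 + 4·8 = 66°C ✓ — fails.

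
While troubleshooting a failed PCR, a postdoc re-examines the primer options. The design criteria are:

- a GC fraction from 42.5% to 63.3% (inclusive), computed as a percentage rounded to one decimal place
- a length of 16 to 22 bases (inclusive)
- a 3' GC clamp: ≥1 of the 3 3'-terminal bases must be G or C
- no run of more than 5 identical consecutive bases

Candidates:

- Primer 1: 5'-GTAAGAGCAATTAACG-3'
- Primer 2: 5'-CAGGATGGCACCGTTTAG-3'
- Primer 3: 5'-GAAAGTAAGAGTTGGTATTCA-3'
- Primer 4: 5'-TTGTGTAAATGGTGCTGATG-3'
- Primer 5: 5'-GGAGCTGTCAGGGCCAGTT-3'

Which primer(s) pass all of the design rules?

Primer 2 and Primer 5.

Primer 1 (16 nt, A=7 T=3 G=4 C=2): GC 6/16 = 37.5%, outside 42.5–63.3% ✗; length 16 ✓; 3' end ACG has 2 G/C ✓; longest run = 2 ✓ — fails.
Primer 2 (18 nt, A=4 T=4 G=6 C=4): GC 10/18 = 55.6% ✓; length 18 ✓; 3' end TAG has 1 G/C ✓; longest run = 3 ✓ — passes.
Primer 3 (21 nt, A=8 T=6 G=6 C=1): GC 7/21 = 33.3%, outside 42.5–63.3% ✗; length 21 ✓; 3' end TCA has 1 G/C ✓; longest run = 3 ✓ — fails.
Primer 4 (20 nt, A=4 T=8 G=7 C=1): GC 8/20 = 40.0%, outside 42.5–63.3% ✗; length 20 ✓; 3' end ATG has 1 G/C ✓; longest run = 3 ✓ — fails.
Primer 5 (19 nt, A=3 T=4 G=8 C=4): GC 12/19 = 63.2% ✓; length 19 ✓; 3' end GTT has 1 G/C ✓; longest run = 3 ✓ — passes.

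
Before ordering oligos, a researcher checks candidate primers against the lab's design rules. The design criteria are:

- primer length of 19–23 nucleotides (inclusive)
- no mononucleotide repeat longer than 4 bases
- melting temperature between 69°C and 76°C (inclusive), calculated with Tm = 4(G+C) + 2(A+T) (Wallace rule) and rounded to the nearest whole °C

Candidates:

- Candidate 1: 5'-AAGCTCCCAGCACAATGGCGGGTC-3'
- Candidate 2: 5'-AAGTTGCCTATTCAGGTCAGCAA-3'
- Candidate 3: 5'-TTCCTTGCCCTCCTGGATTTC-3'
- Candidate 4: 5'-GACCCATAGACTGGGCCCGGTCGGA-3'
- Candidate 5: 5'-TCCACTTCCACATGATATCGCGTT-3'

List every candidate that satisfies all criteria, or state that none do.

Candidate 1 (24 nt, A=6 T=3 G=7 C=8): length 24, outside 19–23 ✗; longest run = 3 ✓; Tm = 2·9 + 4·15 = 78°C, outside 69–76°C ✗ — fails.
Candidate 2 (23 nt, A=7 T=6 G=5 C=5): length 23 ✓; longest run = 2 ✓; Tm = 2·13 + 4·10 = 66°C, outside 69–76°C ✗ — fails.
Candidate 3 (21 nt, A=1 T=9 G=3 C=8): length 21 ✓; longest run = 3 ✓; Tm = 2·10 + 4·11 = 64°C, outside 69–76°C ✗ — fails.
Candidate 4 (25 nt, A=5 T=3 G=9 C=8): length 25, outside 19–23 ✗; longest run = 3 ✓; Tm = 2·8 + 4·17 = 84°C, outside 69–76°C ✗ — fails.
Candidate 5 (24 nt, A=5 T=8 G=3 C=8): length 24, outside 19–23 ✗; longest run = 2 ✓; Tm = 2·13 + 4·11 = 70°C ✓ — fails.

None of the candidates satisfy all criteria.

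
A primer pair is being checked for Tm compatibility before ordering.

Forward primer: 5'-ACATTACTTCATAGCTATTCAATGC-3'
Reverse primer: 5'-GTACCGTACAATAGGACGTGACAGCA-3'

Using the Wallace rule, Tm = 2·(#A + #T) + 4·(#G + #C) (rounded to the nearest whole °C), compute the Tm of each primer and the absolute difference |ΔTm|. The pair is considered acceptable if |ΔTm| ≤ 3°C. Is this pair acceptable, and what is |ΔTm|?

Forward: A=8 T=9 G=2 C=6 → Tm = 2·17 + 4·8 = 66°C.
Reverse: A=9 T=4 G=7 C=6 → Tm = 2·13 + 4·13 = 78°C.
|ΔTm| = |66 − 78| = 12°C, > 3°C.

|ΔTm| = 12°C; the pair is not acceptable.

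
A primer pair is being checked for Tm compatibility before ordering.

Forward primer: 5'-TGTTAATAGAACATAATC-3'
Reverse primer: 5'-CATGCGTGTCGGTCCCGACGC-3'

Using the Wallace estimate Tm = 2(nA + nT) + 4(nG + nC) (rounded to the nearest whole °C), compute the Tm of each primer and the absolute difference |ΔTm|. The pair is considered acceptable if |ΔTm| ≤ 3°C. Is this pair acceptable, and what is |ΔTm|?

Forward: A=8 T=6 G=2 C=2 → Tm = 2·14 + 4·4 = 44°C.
Reverse: A=2 T=4 G=7 C=8 → Tm = 2·6 + 4·15 = 72°C.
|ΔTm| = |44 − 72| = 28°C, > 3°C.

|ΔTm| = 28°C; the pair is not acceptable.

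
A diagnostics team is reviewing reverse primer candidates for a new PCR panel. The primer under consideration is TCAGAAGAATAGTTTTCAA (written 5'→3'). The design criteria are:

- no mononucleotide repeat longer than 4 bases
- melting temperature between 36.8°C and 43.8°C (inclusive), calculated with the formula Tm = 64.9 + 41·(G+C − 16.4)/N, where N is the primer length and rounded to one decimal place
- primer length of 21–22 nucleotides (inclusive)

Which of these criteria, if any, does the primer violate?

Base counts: A=8, T=6, G=3, C=2 (length 19).
homopolymer run: longest run = 4 ✓
Tm: Tm = 64.9 + 41·(5 − 16.4)/19 = 40.3°C ✓
length: length 19, outside 21–22 ✗

Fails: length.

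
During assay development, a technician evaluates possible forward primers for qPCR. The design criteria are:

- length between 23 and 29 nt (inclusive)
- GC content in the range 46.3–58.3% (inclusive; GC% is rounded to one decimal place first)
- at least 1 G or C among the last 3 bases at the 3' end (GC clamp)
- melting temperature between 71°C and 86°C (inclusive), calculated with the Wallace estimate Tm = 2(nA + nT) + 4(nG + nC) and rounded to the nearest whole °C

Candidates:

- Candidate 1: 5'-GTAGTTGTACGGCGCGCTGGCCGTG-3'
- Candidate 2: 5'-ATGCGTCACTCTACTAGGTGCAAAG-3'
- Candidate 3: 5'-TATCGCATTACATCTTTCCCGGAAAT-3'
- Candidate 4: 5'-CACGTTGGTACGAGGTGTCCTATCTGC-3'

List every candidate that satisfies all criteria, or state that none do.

Candidate 2 and Candidate 4.

Candidate 1 (25 nt, A=2 T=6 G=11 C=6): length 25 ✓; GC 17/25 = 68.0%, outside 46.3–58.3% ✗; 3' end GTG has 2 G/C ✓; Tm = 2·8 + 4·17 = 84°C ✓ — fails.
Candidate 2 (25 nt, A=7 T=6 G=6 C=6): length 25 ✓; GC 12/25 = 48.0% ✓; 3' end AAG has 1 G/C ✓; Tm = 2·13 + 4·12 = 74°C ✓ — passes.
Candidate 3 (26 nt, A=7 T=9 G=3 C=7): length 26 ✓; GC 10/26 = 38.5%, outside 46.3–58.3% ✗; 3' end AAT has 0 G/C, need ≥1 ✗; Tm = 2·16 + 4·10 = 72°C ✓ — fails.
Candidate 4 (27 nt, A=4 T=8 G=8 C=7): length 27 ✓; GC 15/27 = 55.6% ✓; 3' end TGC has 2 G/C ✓; Tm = 2·12 + 4·15 = 84°C ✓ — passes.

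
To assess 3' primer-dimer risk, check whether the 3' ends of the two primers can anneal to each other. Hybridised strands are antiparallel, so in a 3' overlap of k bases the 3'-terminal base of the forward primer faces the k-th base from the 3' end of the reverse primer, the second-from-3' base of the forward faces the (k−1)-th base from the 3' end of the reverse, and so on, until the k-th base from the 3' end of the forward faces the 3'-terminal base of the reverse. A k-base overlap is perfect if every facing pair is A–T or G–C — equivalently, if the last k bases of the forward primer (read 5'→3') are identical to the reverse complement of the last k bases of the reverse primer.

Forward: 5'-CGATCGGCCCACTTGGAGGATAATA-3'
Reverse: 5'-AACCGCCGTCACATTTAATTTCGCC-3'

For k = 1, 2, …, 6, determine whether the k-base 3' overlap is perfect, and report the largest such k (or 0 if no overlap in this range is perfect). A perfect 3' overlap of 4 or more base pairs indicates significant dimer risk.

Last 6 bases (5'→3') — forward …ATAATA, reverse …TTCGCC.
Reverse complement of the reverse primer's last 6 bases: GGCGAA; its first k bases are the reverse complement of the reverse primer's last k bases, so a perfect k-base overlap needs the forward primer's last k bases to equal them.
Comparing (forward last k vs required): k=1: A vs G ✗; k=2: TA vs GG ✗; k=3: ATA vs GGC ✗; k=4: AATA vs GGCG ✗; k=5: TAATA vs GGCGA ✗; k=6: ATAATA vs GGCGAA ✗.
No overlap length from 1 to 6 is perfect, so the longest perfect 3' overlap is 0.

Longest perfect overlap: 0 complementary base pairs; below the dimer-risk threshold (threshold 4).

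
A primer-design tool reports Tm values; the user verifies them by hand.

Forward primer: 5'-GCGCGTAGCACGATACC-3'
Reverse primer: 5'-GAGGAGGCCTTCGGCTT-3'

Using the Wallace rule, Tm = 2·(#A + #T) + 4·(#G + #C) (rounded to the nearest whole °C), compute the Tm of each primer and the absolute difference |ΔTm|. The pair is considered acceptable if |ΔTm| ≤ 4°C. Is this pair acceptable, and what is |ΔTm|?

|ΔTm| = 0°C; the pair is acceptable.

Forward: A=4 T=2 G=5 C=6 → Tm = 2·6 + 4·11 = 56°C.
Reverse: A=2 T=4 G=7 C=4 → Tm = 2·6 + 4·11 = 56°C.
|ΔTm| = |56 − 56| = 0°C, ≤ 4°C.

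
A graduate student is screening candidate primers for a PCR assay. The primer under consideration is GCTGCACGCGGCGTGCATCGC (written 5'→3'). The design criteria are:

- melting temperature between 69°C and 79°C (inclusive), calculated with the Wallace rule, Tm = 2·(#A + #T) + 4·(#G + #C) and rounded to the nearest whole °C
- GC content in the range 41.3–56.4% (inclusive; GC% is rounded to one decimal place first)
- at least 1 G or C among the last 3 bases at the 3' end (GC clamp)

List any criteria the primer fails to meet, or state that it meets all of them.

Fails: GC content.

Base counts: A=2, T=3, G=8, C=8 (length 21).
Tm: Tm = 2·5 + 4·16 = 74°C ✓
GC content: GC 16/21 = 76.2%, outside 41.3–56.4% ✗
GC clamp: 3' end CGC has 3 G/C ✓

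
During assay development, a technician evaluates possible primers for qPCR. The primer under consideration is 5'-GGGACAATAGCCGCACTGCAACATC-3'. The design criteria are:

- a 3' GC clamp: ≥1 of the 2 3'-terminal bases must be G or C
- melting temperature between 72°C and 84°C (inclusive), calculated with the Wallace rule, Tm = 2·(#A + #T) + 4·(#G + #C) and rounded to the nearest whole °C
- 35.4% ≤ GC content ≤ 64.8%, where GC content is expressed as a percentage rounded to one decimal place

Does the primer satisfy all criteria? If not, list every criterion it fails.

Base counts: A=8, T=3, G=6, C=8 (length 25).
GC clamp: 3' end TC has 1 G/C ✓
Tm: Tm = 2·11 + 4·14 = 78°C ✓
GC content: GC 14/25 = 56.0% ✓

Meets all criteria.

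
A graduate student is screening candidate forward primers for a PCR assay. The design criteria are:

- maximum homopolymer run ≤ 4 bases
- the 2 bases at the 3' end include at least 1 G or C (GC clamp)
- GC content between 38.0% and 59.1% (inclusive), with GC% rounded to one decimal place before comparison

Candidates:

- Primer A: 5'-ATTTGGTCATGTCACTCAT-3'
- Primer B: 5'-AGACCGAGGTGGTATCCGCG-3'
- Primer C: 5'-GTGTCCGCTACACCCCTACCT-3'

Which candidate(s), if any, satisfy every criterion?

Primer A (19 nt, A=4 T=8 G=3 C=4): longest run = 3 ✓; 3' end AT has 0 G/C, need ≥1 ✗; GC 7/19 = 36.8%, outside 38.0–59.1% ✗ — fails.
Primer B (20 nt, A=4 T=3 G=8 C=5): longest run = 2 ✓; 3' end CG has 2 G/C ✓; GC 13/20 = 65.0%, outside 38.0–59.1% ✗ — fails.
Primer C (21 nt, A=3 T=5 G=3 C=10): longest run = 4 ✓; 3' end CT has 1 G/C ✓; GC 13/21 = 61.9%, outside 38.0–59.1% ✗ — fails.

None of the candidates satisfy all criteria.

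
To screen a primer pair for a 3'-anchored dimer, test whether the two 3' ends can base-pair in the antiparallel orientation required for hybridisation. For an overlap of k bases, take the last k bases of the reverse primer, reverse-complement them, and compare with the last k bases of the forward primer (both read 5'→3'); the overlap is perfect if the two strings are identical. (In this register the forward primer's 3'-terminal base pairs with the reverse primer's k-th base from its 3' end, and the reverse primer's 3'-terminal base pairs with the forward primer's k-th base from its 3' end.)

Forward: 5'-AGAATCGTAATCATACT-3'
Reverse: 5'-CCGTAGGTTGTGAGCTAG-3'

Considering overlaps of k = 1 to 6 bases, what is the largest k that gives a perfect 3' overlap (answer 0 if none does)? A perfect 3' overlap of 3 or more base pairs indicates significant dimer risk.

Longest perfect overlap: 2 complementary base pairs; below the dimer-risk threshold (threshold 3).

Last 6 bases (5'→3') — forward …CATACT, reverse …AGCTAG.
Reverse complement of the reverse primer's last 6 bases: CTAGCT; its first k bases are the reverse complement of the reverse primer's last k bases, so a perfect k-base overlap needs the forward primer's last k bases to equal them.
Comparing (forward last k vs required): k=1: T vs C ✗; k=2: CT vs CT ✓; k=3: ACT vs CTA ✗; k=4: TACT vs CTAG ✗; k=5: ATACT vs CTAGC ✗; k=6: CATACT vs CTAGCT ✗.
Only k = 2 is perfect, so the longest perfect 3' overlap is 2.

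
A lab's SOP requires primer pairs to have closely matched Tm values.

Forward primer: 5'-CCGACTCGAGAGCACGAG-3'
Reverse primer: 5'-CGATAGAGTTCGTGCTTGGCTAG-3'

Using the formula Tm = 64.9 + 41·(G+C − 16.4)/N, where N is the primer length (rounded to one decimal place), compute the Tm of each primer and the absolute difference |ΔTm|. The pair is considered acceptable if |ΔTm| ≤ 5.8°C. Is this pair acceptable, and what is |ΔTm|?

Forward: G+C = 12, N = 18 → Tm = 64.9 + 41·(12 − 16.4)/18 = 54.9°C.
Reverse: G+C = 12, N = 23 → Tm = 64.9 + 41·(12 − 16.4)/23 = 57.1°C.
|ΔTm| = |54.9 − 57.1| = 2.2°C, ≤ 5.8°C.

|ΔTm| = 2.2°C; the pair is acceptable.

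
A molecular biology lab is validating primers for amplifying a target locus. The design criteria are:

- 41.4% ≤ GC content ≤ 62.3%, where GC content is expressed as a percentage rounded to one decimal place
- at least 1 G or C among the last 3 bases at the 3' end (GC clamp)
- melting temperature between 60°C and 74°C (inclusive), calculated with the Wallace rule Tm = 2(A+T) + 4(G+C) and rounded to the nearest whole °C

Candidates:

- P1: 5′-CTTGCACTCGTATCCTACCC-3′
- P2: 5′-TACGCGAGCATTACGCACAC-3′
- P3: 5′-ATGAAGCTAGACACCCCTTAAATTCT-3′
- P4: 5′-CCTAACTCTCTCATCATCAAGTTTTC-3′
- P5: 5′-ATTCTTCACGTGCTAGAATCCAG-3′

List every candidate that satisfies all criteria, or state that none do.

P1 (20 nt, A=3 T=6 G=2 C=9): GC 11/20 = 55.0% ✓; 3' end CCC has 3 G/C ✓; Tm = 2·9 + 4·11 = 62°C ✓ — passes.
P2 (20 nt, A=6 T=3 G=4 C=7): GC 11/20 = 55.0% ✓; 3' end CAC has 2 G/C ✓; Tm = 2·9 + 4·11 = 62°C ✓ — passes.
P3 (26 nt, A=9 T=7 G=3 C=7): GC 10/26 = 38.5%, outside 41.4–62.3% ✗; 3' end TCT has 1 G/C ✓; Tm = 2·16 + 4·10 = 72°C ✓ — fails.
P4 (26 nt, A=6 T=10 G=1 C=9): GC 10/26 = 38.5%, outside 41.4–62.3% ✗; 3' end TTC has 1 G/C ✓; Tm = 2·16 + 4·10 = 72°C ✓ — fails.
P5 (23 nt, A=6 T=7 G=4 C=6): GC 10/23 = 43.5% ✓; 3' end CAG has 2 G/C ✓; Tm = 2·13 + 4·10 = 66°C ✓ — passes.

P1, P2 and P5.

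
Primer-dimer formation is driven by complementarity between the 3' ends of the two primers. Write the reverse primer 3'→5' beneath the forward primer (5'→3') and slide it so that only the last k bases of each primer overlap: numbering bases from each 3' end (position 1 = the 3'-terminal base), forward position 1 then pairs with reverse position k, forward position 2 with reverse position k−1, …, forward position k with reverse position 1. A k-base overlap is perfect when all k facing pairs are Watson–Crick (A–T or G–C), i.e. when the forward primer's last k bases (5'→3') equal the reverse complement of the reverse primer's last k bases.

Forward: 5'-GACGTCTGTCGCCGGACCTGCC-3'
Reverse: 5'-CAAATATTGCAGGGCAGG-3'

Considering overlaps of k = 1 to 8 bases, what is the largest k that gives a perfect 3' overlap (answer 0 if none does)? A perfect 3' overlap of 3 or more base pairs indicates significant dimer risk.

Longest perfect overlap: 6 complementary base pairs; significant dimer risk (threshold 3).

Last 8 bases (5'→3') — forward …GACCTGCC, reverse …AGGGCAGG.
Reverse complement of the reverse primer's last 8 bases: CCTGCCCT; its first k bases are the reverse complement of the reverse primer's last k bases, so a perfect k-base overlap needs the forward primer's last k bases to equal them.
Comparing (forward last k vs required): k=1: C vs C ✓; k=2: CC vs CC ✓; k=3: GCC vs CCT ✗; k=4: TGCC vs CCTG ✗; k=5: CTGCC vs CCTGC ✗; k=6: CCTGCC vs CCTGCC ✓; k=7: ACCTGCC vs CCTGCCC ✗; k=8: GACCTGCC vs CCTGCCCT ✗.
Perfect overlaps at k = 1, 2, 6; the largest is 6.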